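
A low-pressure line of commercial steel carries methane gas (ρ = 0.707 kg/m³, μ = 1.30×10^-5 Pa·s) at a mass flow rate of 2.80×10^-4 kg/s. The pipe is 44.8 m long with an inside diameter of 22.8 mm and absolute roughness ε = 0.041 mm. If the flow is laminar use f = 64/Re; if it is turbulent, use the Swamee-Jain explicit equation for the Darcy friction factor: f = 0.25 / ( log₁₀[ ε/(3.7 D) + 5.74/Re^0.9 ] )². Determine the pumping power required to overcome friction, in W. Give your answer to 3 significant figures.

P ≈ 0.0138 W

A = πD²/4 = π(0.0228)²/4 = 0.0004083 m²; mean velocity V = ṁ/(ρA) = 0.00028/(0.707 · 0.0004083) = 0.97 m/s.
Reynolds number Re = ρVD/μ = 0.707 · 0.97 · 0.0228 / 1.3e-05 = 1203.
Re < 2300 → laminar flow, so f = 64/Re = 64/1203 = 0.05321 (the turbulent correlation is not needed).
Darcy-Weisbach: ΔP = f(L/D)(ρV²/2) = 0.05321·(44.8/0.0228)·(0.707·0.97²/2) = 0.05321·1965·0.3326 = 34.78 Pa.
Q = ṁ/ρ = 0.00028/0.707 = 0.000396 m³/s.
Pumping power P = QΔP = 0.000396·34.78 = 0.01377 W = 0.0138 W.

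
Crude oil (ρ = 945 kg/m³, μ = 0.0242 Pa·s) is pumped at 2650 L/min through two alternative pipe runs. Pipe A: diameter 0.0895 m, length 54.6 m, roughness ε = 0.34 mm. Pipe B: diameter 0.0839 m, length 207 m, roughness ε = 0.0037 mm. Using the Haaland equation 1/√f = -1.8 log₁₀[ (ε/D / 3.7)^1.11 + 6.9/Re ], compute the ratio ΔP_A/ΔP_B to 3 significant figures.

ΔP_A/ΔP_B ≈ 0.251

Pipe A: V = Q/A = 0.04417/0.006291 = 7.02 m/s; Re = 2.454e+04; ε/D = 0.0038; Haaland → f = 0.03176; ΔP_A = f(L/D)(ρV²/2) = 4.511e+05 Pa.
Pipe B: V = Q/A = 0.04417/0.005529 = 7.989 m/s; Re = 2.617e+04; ε/D = 4.41e-05; Haaland → f = 0.02417; ΔP_B = f(L/D)(ρV²/2) = 1.798e+06 Pa.
ΔP_A/ΔP_B = 4.511e+05/1.798e+06 = 0.251.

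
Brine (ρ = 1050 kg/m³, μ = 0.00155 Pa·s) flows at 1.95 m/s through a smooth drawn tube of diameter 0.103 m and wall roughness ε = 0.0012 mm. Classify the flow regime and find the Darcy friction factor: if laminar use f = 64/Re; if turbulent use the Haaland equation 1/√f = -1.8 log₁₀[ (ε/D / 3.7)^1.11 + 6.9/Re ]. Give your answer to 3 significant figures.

Re = ρVD/μ = 1050·1.95·0.103/0.00155 = 1.361e+05.
Re > 4000 → turbulent. ε/D = 1.2e-06/0.103 = 1.17e-05; Haaland: 1/√f = -1.8 log₁₀[7.82e-07 + 5.07e-05] = 7.719, so f = 0.01678.

f ≈ 0.0168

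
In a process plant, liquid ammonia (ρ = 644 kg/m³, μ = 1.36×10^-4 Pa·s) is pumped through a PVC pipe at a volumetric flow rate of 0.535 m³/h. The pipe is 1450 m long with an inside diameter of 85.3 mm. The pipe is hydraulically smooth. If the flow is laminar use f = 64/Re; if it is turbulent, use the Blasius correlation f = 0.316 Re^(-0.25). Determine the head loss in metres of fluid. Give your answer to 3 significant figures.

Q = 0.535 m³/h = 0.535/3600 = 0.0001486 m³/s.
Cross-sectional area A = πD²/4 = π(0.0853)²/4 = 0.005715 m²; mean velocity V = Q/A = 0.0001486/0.005715 = 0.02601 m/s.
Reynolds number Re = ρVD/μ = 644 · 0.02601 · 0.0853 / 0.000136 = 1.05e+04.
Re > 4000 → turbulent. Smooth-pipe (Blasius): f = 0.316 Re^(-0.25) = 0.316/(1.05e+04)^0.25 = 0.03121.
Darcy-Weisbach: ΔP = f(L/D)(ρV²/2) = 0.03121·(1450/0.0853)·(644·0.02601²/2) = 0.03121·1.7e+04·0.2178 = 115.5 Pa.
Head loss h_f = ΔP/(ρg) = 115.5/(644·9.81) = 0.0183 m.

h_f ≈ 0.0183 m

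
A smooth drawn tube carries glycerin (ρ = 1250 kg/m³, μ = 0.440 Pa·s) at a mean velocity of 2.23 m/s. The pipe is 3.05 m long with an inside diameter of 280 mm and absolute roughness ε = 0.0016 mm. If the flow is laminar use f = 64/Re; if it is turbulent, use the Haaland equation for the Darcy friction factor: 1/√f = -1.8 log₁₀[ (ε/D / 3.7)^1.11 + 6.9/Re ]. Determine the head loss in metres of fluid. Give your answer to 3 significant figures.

Reynolds number Re = ρVD/μ = 1250 · 2.23 · 0.28 / 0.44 = 1774.
Re < 2300 → laminar flow, so f = 64/Re = 64/1774 = 0.03608 (the turbulent correlation is not needed).
Darcy-Weisbach: ΔP = f(L/D)(ρV²/2) = 0.03608·(3.05/0.28)·(1250·2.23²/2) = 0.03608·10.89·3108 = 1221 Pa.
Head loss h_f = ΔP/(ρg) = 1221/(1250·9.81) = 0.0996 m.

h_f ≈ 0.0996 m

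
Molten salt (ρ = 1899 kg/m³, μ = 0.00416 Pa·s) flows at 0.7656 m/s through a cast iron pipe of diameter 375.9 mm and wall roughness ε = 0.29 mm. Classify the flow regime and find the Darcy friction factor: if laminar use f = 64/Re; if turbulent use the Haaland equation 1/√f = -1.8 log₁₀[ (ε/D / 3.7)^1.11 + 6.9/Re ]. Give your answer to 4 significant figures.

f ≈ 0.02060

Re = ρVD/μ = 1899·0.7656·0.3759/0.00416 = 1.314e+05.
Re > 4000 → turbulent. ε/D = 0.00029/0.3759 = 0.000771; Haaland: 1/√f = -1.8 log₁₀[8.21e-05 + 5.25e-05] = 6.968, so f = 0.0206.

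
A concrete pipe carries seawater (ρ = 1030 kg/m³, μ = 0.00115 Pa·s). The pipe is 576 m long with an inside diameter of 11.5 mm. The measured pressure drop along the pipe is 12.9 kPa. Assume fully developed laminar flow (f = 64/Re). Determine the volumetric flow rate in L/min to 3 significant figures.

For laminar flow, f = 64/Re with Re = ρVD/μ, so Darcy-Weisbach reduces to ΔP = 32μLV/D². Solving for V: V = ΔP·D²/(32μL) = 1.29e+04·(0.0115)²/(32·0.00115·576) = 0.08049 m/s.
Check: Re = ρVD/μ = 1030·0.08049·0.0115/0.00115 = 829 < 2300, so the laminar assumption holds.
Q = V·A = 0.08049·(π/4·0.0115²) = 8.36e-06 m³/s = 0.502 L/min.

Q ≈ 0.502 L/min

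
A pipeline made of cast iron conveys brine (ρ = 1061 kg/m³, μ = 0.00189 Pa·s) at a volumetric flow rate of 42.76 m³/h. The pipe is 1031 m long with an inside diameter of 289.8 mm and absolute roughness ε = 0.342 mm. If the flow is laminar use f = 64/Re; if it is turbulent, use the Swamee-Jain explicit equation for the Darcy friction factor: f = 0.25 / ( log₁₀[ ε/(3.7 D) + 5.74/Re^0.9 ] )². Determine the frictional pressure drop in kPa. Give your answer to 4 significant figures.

Q = 42.76 m³/h = 42.76/3600 = 0.01188 m³/s.
Cross-sectional area A = πD²/4 = π(0.2898)²/4 = 0.06596 m²; mean velocity V = Q/A = 0.01188/0.06596 = 0.1801 m/s.
Reynolds number Re = ρVD/μ = 1061 · 0.1801 · 0.2898 / 0.00189 = 2.93e+04.
Re > 4000 → turbulent. Relative roughness ε/D = 0.000342/0.2898 = 0.00118. Swamee-Jain: f = 0.25/(log₁₀[0.00118/3.7 + 5.74/2.93e+04^0.9])² = 0.25/(log₁₀[0.000319 + 0.000548])² = 0.25/(-3.062)² = 0.02666.
Darcy-Weisbach: ΔP = f(L/D)(ρV²/2) = 0.02666·(1031/0.2898)·(1061·0.1801²/2) = 0.02666·3558·17.2 = 1632 Pa.
ΔP = 1632 Pa = 1.632 kPa.

ΔP ≈ 1.632 kPa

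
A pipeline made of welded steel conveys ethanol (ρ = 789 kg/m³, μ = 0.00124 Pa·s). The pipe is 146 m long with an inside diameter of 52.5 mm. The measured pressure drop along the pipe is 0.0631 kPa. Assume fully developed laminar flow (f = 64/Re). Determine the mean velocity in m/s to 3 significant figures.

For laminar flow, f = 64/Re with Re = ρVD/μ, so Darcy-Weisbach reduces to ΔP = 32μLV/D². Solving for V: V = ΔP·D²/(32μL) = 63.1·(0.0525)²/(32·0.00124·146) = 0.03002 m/s.
Check: Re = ρVD/μ = 789·0.03002·0.0525/0.00124 = 1003 < 2300, so the laminar assumption holds.

V ≈ 0.0300 m/s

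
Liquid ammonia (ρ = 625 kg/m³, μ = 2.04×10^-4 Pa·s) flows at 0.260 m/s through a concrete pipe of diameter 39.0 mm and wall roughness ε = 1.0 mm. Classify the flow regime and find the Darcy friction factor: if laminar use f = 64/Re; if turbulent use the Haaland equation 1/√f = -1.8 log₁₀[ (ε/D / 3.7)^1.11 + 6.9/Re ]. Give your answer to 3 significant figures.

Re = ρVD/μ = 625·0.26·0.039/0.000204 = 3.107e+04.
Re > 4000 → turbulent. ε/D = 0.001/0.039 = 0.0256; Haaland: 1/√f = -1.8 log₁₀[0.00401 + 0.000222] = 4.272, so f = 0.05479.

f ≈ 0.0548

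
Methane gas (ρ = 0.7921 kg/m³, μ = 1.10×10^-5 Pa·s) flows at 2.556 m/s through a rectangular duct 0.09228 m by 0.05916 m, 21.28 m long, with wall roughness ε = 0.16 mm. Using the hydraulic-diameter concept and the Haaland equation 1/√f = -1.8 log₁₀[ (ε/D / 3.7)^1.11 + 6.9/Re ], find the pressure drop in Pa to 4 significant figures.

ΔP ≈ 24.45 Pa

Hydraulic diameter D_h = 4A/P = 4·(0.09228·0.05916)/(2·(0.09228+0.05916)) = 0.02184/0.3029 = 0.0721 m.
Re = ρVD_h/μ = 0.7921·2.556·0.0721/1.1e-05 = 1.327e+04.
ε/D_h = 0.00016/0.0721 = 0.00222; Haaland gives 1/√f = -1.8 log₁₀[0.000265+0.00052] = 5.589, so f = 0.03201.
ΔP = f(L/D_h)(ρV²/2) = 0.03201·21.28/0.0721·2.587 = 24.45 Pa.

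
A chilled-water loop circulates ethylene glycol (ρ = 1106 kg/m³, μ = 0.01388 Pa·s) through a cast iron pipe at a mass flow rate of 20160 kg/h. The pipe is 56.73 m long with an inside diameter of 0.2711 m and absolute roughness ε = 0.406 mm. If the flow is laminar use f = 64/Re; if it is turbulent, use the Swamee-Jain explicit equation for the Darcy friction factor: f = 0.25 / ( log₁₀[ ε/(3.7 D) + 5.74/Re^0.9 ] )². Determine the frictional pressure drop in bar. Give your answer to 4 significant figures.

ṁ = 20160 kg/h = 20160/3600 = 5.6 kg/s.
A = πD²/4 = π(0.2711)²/4 = 0.05772 m²; mean velocity V = ṁ/(ρA) = 5.6/(1106 · 0.05772) = 0.08772 m/s.
Reynolds number Re = ρVD/μ = 1106 · 0.08772 · 0.2711 / 0.0139 = 1895.
Re < 2300 → laminar flow, so f = 64/Re = 64/1895 = 0.03378 (the turbulent correlation is not needed).
Darcy-Weisbach: ΔP = f(L/D)(ρV²/2) = 0.03378·(56.73/0.2711)·(1106·0.08772²/2) = 0.03378·209.3·4.255 = 30.07 Pa.
ΔP = 30.07 Pa = 3.007×10^-4 bar.

ΔP ≈ 3.007×10^-4 bar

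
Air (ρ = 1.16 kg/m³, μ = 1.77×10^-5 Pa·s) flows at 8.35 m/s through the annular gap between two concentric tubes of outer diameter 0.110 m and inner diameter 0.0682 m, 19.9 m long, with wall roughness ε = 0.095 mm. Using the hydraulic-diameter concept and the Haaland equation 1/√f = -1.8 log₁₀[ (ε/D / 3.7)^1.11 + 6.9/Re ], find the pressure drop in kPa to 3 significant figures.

Hydraulic diameter D_h = 4A/P = D_o - D_i = 0.11 - 0.0682 = 0.0418 m.
Re = ρVD_h/μ = 1.16·8.35·0.0418/1.77e-05 = 2.287e+04.
ε/D_h = 9.5e-05/0.0418 = 0.00227; Haaland gives 1/√f = -1.8 log₁₀[0.000272+0.000302] = 5.834, so f = 0.02938.
ΔP = f(L/D_h)(ρV²/2) = 0.02938·19.9/0.0418·40.44 = 565.6 Pa.
ΔP = 0.566 kPa.

ΔP ≈ 0.566 kPa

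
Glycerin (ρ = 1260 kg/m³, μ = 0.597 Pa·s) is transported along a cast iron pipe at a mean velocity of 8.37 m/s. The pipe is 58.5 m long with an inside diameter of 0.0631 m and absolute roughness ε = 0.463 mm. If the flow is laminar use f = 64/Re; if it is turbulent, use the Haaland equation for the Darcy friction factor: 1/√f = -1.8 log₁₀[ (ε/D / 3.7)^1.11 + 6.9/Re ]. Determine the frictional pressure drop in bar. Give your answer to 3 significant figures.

Reynolds number Re = ρVD/μ = 1260 · 8.37 · 0.0631 / 0.597 = 1115.
Re < 2300 → laminar flow, so f = 64/Re = 64/1115 = 0.05742 (the turbulent correlation is not needed).
Darcy-Weisbach: ΔP = f(L/D)(ρV²/2) = 0.05742·(58.5/0.0631)·(1260·8.37²/2) = 0.05742·927.1·4.414e+04 = 2.349e+06 Pa.
ΔP = 2.349e+06 Pa = 23.5 bar.

ΔP ≈ 23.5 bar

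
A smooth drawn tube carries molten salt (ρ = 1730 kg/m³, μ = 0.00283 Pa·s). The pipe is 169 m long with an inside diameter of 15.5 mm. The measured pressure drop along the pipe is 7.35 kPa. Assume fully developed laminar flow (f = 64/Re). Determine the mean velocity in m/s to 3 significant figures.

V ≈ 0.115 m/s

For laminar flow, f = 64/Re with Re = ρVD/μ, so Darcy-Weisbach reduces to ΔP = 32μLV/D². Solving for V: V = ΔP·D²/(32μL) = 7350·(0.0155)²/(32·0.00283·169) = 0.1154 m/s.
Check: Re = ρVD/μ = 1730·0.1154·0.0155/0.00283 = 1093 < 2300, so the laminar assumption holds.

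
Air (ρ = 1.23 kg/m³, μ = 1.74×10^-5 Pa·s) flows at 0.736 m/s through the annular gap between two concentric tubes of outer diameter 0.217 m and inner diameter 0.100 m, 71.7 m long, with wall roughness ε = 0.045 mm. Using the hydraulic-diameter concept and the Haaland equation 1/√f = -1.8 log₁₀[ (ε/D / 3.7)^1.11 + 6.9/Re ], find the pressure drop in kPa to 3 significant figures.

Hydraulic diameter D_h = 4A/P = D_o - D_i = 0.217 - 0.1 = 0.117 m.
Re = ρVD_h/μ = 1.23·0.736·0.117/1.74e-05 = 6087.
ε/D_h = 4.5e-05/0.117 = 0.000385; Haaland gives 1/√f = -1.8 log₁₀[3.79e-05+0.00113] = 5.276, so f = 0.03592.
ΔP = f(L/D_h)(ρV²/2) = 0.03592·71.7/0.117·0.3331 = 7.333 Pa.
ΔP = 0.00733 kPa.

ΔP ≈ 0.00733 kPa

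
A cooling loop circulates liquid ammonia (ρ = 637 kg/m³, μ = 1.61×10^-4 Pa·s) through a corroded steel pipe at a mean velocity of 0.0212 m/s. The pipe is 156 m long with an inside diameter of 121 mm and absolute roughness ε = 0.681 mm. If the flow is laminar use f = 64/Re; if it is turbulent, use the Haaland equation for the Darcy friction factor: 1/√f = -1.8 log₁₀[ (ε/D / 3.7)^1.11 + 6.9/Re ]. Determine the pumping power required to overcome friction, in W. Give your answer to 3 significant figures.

P ≈ 0.00171 W

Reynolds number Re = ρVD/μ = 637 · 0.0212 · 0.121 / 0.000161 = 1.015e+04.
Re > 4000 → turbulent. Relative roughness ε/D = 0.000681/0.121 = 0.00563. Haaland: 1/√f = -1.8 log₁₀[(0.00563/3.7)^1.11 + 6.9/1.015e+04] = -1.8 log₁₀[0.000745 + 0.00068] = 5.123, so f = 0.0381.
Darcy-Weisbach: ΔP = f(L/D)(ρV²/2) = 0.0381·(156/0.121)·(637·0.0212²/2) = 0.0381·1289·0.1431 = 7.031 Pa.
Q = V·A = 0.0212·0.0115 = 0.0002438 m³/s.
Pumping power P = QΔP = 0.0002438·7.031 = 0.001714 W = 0.00171 W.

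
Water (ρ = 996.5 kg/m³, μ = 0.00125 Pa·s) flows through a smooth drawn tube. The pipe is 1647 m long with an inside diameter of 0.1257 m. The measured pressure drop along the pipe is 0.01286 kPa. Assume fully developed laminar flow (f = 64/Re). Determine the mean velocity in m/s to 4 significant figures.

V ≈ 0.003084 m/s

For laminar flow, f = 64/Re with Re = ρVD/μ, so Darcy-Weisbach reduces to ΔP = 32μLV/D². Solving for V: V = ΔP·D²/(32μL) = 12.86·(0.1257)²/(32·0.00125·1647) = 0.003084 m/s.
Check: Re = ρVD/μ = 996.5·0.003084·0.1257/0.00125 = 309.1 < 2300, so the laminar assumption holds.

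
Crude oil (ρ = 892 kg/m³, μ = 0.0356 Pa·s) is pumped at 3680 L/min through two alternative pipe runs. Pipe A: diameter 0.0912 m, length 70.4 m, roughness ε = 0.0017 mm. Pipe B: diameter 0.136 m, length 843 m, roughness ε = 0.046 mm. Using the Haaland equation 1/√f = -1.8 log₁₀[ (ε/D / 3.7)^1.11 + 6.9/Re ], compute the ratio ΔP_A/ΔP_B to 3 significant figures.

ΔP_A/ΔP_B ≈ 0.547

Pipe A: V = Q/A = 0.06133/0.006533 = 9.389 m/s; Re = 2.145e+04; ε/D = 1.86e-05; Haaland → f = 0.02533; ΔP_A = f(L/D)(ρV²/2) = 7.686e+05 Pa.
Pipe B: V = Q/A = 0.06133/0.01453 = 4.222 m/s; Re = 1.439e+04; ε/D = 0.000338; Haaland → f = 0.02851; ΔP_B = f(L/D)(ρV²/2) = 1.405e+06 Pa.
ΔP_A/ΔP_B = 7.686e+05/1.405e+06 = 0.547.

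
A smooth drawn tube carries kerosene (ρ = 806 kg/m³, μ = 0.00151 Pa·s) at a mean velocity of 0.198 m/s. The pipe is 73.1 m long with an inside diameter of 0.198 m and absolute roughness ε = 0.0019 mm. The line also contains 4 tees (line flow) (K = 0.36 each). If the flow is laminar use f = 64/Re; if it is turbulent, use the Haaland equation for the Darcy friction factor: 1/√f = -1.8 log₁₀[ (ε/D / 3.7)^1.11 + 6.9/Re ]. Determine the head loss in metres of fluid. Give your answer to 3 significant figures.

h_f ≈ 0.0217 m

Reynolds number Re = ρVD/μ = 806 · 0.198 · 0.198 / 0.00151 = 2.093e+04.
Re > 4000 → turbulent. Relative roughness ε/D = 1.9e-06/0.198 = 9.6e-06. Haaland: 1/√f = -1.8 log₁₀[(9.6e-06/3.7)^1.11 + 6.9/2.093e+04] = -1.8 log₁₀[6.3e-07 + 0.00033] = 6.266, so f = 0.02547.
Total minor-loss coefficient ΣK = 4·0.36 = 1.44.
ΔP = [f·L/D + ΣK]·(ρV²/2) = [0.02547·73.1/0.198 + 1.44]·(806·0.198²/2) = [9.404 + 1.44]·15.8 = 171.3 Pa.
Head loss h_f = ΔP/(ρg) = 171.3/(806·9.81) = 0.0217 m.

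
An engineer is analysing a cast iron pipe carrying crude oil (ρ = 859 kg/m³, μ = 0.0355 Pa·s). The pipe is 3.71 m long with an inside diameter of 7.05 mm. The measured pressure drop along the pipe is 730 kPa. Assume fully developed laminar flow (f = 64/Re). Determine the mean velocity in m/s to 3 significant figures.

For laminar flow, f = 64/Re with Re = ρVD/μ, so Darcy-Weisbach reduces to ΔP = 32μLV/D². Solving for V: V = ΔP·D²/(32μL) = 7.3e+05·(0.00705)²/(32·0.0355·3.71) = 8.609 m/s.
Check: Re = ρVD/μ = 859·8.609·0.00705/0.0355 = 1469 < 2300, so the laminar assumption holds.

V ≈ 8.61 m/s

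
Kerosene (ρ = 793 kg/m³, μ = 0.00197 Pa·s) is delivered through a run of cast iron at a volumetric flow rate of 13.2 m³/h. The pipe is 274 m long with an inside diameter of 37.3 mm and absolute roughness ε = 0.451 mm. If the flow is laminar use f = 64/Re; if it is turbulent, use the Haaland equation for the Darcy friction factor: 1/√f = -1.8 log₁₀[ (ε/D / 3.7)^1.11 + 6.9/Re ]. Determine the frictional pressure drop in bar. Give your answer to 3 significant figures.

ΔP ≈ 13.6 bar

Q = 13.2 m³/h = 13.2/3600 = 0.003667 m³/s.
Cross-sectional area A = πD²/4 = π(0.0373)²/4 = 0.001093 m²; mean velocity V = Q/A = 0.003667/0.001093 = 3.356 m/s.
Reynolds number Re = ρVD/μ = 793 · 3.356 · 0.0373 / 0.00197 = 5.038e+04.
Re > 4000 → turbulent. Relative roughness ε/D = 0.000451/0.0373 = 0.0121. Haaland: 1/√f = -1.8 log₁₀[(0.0121/3.7)^1.11 + 6.9/5.038e+04] = -1.8 log₁₀[0.00174 + 0.000137] = 4.907, so f = 0.04153.
Darcy-Weisbach: ΔP = f(L/D)(ρV²/2) = 0.04153·(274/0.0373)·(793·3.356²/2) = 0.04153·7346·4464 = 1.362e+06 Pa.
ΔP = 1.362e+06 Pa = 13.6 bar.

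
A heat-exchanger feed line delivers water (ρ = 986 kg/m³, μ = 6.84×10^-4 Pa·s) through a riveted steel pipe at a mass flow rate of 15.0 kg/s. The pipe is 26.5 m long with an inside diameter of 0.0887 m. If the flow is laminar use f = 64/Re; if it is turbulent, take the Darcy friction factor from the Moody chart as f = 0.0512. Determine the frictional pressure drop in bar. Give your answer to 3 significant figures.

ΔP ≈ 0.457 bar

A = πD²/4 = π(0.0887)²/4 = 0.006179 m²; mean velocity V = ṁ/(ρA) = 15/(986 · 0.006179) = 2.462 m/s.
Reynolds number Re = ρVD/μ = 986 · 2.462 · 0.0887 / 0.000684 = 3.148e+05.
Re > 4000 → turbulent; use the Moody-chart value f = 0.0512.
Darcy-Weisbach: ΔP = f(L/D)(ρV²/2) = 0.0512·(26.5/0.0887)·(986·2.462²/2) = 0.0512·298.8·2988 = 4.571e+04 Pa.
ΔP = 4.571e+04 Pa = 0.457 bar.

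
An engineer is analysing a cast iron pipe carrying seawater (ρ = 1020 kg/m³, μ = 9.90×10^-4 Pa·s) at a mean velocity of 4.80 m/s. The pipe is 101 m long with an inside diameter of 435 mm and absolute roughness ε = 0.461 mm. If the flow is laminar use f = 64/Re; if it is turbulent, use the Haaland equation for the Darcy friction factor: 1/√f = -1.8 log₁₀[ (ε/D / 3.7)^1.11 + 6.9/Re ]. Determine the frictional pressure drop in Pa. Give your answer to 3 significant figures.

ΔP ≈ 54800 Pa

Reynolds number Re = ρVD/μ = 1020 · 4.8 · 0.435 / 0.00099 = 2.151e+06.
Re > 4000 → turbulent. Relative roughness ε/D = 0.000461/0.435 = 0.00106. Haaland: 1/√f = -1.8 log₁₀[(0.00106/3.7)^1.11 + 6.9/2.151e+06] = -1.8 log₁₀[0.000117 + 3.21e-06] = 7.058, so f = 0.02008.
Darcy-Weisbach: ΔP = f(L/D)(ρV²/2) = 0.02008·(101/0.435)·(1020·4.8²/2) = 0.02008·232.2·1.175e+04 = 5.477e+04 Pa.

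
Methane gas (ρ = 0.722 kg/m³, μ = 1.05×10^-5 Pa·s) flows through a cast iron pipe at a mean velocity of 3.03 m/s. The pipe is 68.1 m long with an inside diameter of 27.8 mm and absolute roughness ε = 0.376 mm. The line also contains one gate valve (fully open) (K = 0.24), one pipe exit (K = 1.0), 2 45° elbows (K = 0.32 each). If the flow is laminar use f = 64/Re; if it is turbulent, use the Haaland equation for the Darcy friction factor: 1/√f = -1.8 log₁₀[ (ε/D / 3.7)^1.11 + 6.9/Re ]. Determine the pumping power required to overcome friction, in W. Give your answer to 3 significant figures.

P ≈ 0.749 W

Reynolds number Re = ρVD/μ = 0.722 · 3.03 · 0.0278 / 1.05e-05 = 5792.
Re > 4000 → turbulent. Relative roughness ε/D = 0.000376/0.0278 = 0.0135. Haaland: 1/√f = -1.8 log₁₀[(0.0135/3.7)^1.11 + 6.9/5792] = -1.8 log₁₀[0.00197 + 0.00119] = 4.5, so f = 0.04939.
Total minor-loss coefficient ΣK = 1·0.24 + 1·1 + 2·0.32 = 1.88.
ΔP = [f·L/D + ΣK]·(ρV²/2) = [0.04939·68.1/0.0278 + 1.88]·(0.722·3.03²/2) = [121 + 1.88]·3.314 = 407.2 Pa.
Q = V·A = 3.03·0.000607 = 0.001839 m³/s.
Pumping power P = QΔP = 0.001839·407.2 = 0.7489 W = 0.749 W.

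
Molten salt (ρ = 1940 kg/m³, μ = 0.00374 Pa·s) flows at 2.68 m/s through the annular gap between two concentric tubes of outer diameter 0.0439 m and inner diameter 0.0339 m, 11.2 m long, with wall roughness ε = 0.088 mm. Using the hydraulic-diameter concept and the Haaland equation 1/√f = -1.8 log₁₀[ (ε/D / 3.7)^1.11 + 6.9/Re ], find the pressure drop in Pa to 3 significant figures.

Hydraulic diameter D_h = 4A/P = D_o - D_i = 0.0439 - 0.0339 = 0.01 m.
Re = ρVD_h/μ = 1940·2.68·0.01/0.00374 = 1.39e+04.
ε/D_h = 8.8e-05/0.01 = 0.0088; Haaland gives 1/√f = -1.8 log₁₀[0.00122+0.000496] = 4.976, so f = 0.04039.
ΔP = f(L/D_h)(ρV²/2) = 0.04039·11.2/0.01·6967 = 3.151e+05 Pa.

ΔP ≈ 315000 Pa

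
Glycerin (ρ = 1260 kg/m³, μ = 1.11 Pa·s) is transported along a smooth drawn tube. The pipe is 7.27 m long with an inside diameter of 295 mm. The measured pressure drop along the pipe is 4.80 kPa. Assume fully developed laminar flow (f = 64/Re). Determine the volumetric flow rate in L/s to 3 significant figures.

For laminar flow, f = 64/Re with Re = ρVD/μ, so Darcy-Weisbach reduces to ΔP = 32μLV/D². Solving for V: V = ΔP·D²/(32μL) = 4800·(0.295)²/(32·1.11·7.27) = 1.618 m/s.
Check: Re = ρVD/μ = 1260·1.618·0.295/1.11 = 541.7 < 2300, so the laminar assumption holds.
Q = V·A = 1.618·(π/4·0.295²) = 0.1106 m³/s = 111 L/s.

Q ≈ 111 L/s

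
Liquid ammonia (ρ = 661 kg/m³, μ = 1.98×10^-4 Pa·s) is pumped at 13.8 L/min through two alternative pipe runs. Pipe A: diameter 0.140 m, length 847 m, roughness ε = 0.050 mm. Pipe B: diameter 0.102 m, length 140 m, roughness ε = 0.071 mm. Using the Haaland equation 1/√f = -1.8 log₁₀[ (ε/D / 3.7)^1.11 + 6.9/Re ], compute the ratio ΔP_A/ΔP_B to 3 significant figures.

Pipe A: V = Q/A = 0.00023/0.01539 = 0.01494 m/s; Re = 6983; ε/D = 0.000357; Haaland → f = 0.03452; ΔP_A = f(L/D)(ρV²/2) = 15.41 Pa.
Pipe B: V = Q/A = 0.00023/0.008171 = 0.02815 m/s; Re = 9585; ε/D = 0.000696; Haaland → f = 0.0321; ΔP_B = f(L/D)(ρV²/2) = 11.54 Pa.
ΔP_A/ΔP_B = 15.41/11.54 = 1.34.

ΔP_A/ΔP_B ≈ 1.34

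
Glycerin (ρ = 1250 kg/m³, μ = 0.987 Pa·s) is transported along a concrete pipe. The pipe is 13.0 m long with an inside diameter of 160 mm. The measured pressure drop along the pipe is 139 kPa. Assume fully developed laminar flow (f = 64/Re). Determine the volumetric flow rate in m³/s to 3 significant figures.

For laminar flow, f = 64/Re with Re = ρVD/μ, so Darcy-Weisbach reduces to ΔP = 32μLV/D². Solving for V: V = ΔP·D²/(32μL) = 1.39e+05·(0.16)²/(32·0.987·13) = 8.667 m/s.
Check: Re = ρVD/μ = 1250·8.667·0.16/0.987 = 1756 < 2300, so the laminar assumption holds.
Q = V·A = 8.667·(π/4·0.16²) = 0.1743 m³/s = 0.174 m³/s.

Q ≈ 0.174 m³/s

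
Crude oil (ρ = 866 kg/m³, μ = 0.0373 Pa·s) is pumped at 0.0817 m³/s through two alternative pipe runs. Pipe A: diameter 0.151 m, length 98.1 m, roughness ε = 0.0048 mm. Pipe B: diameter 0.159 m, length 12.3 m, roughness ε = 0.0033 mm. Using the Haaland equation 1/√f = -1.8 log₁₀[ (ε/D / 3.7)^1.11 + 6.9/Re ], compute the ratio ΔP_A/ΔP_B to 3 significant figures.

ΔP_A/ΔP_B ≈ 10.2

Pipe A: V = Q/A = 0.0817/0.01791 = 4.562 m/s; Re = 1.599e+04; ε/D = 3.18e-05; Haaland → f = 0.02729; ΔP_A = f(L/D)(ρV²/2) = 1.598e+05 Pa.
Pipe B: V = Q/A = 0.0817/0.01986 = 4.115 m/s; Re = 1.519e+04; ε/D = 2.08e-05; Haaland → f = 0.02765; ΔP_B = f(L/D)(ρV²/2) = 1.568e+04 Pa.
ΔP_A/ΔP_B = 1.598e+05/1.568e+04 = 10.2.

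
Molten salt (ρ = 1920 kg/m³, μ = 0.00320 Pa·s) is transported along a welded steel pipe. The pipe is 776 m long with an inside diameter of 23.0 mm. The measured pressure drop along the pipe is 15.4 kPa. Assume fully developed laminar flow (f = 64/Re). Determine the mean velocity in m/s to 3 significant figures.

For laminar flow, f = 64/Re with Re = ρVD/μ, so Darcy-Weisbach reduces to ΔP = 32μLV/D². Solving for V: V = ΔP·D²/(32μL) = 1.54e+04·(0.023)²/(32·0.0032·776) = 0.1025 m/s.
Check: Re = ρVD/μ = 1920·0.1025·0.023/0.0032 = 1415 < 2300, so the laminar assumption holds.

V ≈ 0.103 m/s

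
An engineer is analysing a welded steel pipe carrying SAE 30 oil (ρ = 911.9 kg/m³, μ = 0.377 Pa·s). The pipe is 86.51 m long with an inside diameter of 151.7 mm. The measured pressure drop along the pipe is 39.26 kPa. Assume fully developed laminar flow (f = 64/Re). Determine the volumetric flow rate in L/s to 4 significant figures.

For laminar flow, f = 64/Re with Re = ρVD/μ, so Darcy-Weisbach reduces to ΔP = 32μLV/D². Solving for V: V = ΔP·D²/(32μL) = 3.926e+04·(0.1517)²/(32·0.377·86.51) = 0.8657 m/s.
Check: Re = ρVD/μ = 911.9·0.8657·0.1517/0.377 = 317.7 < 2300, so the laminar assumption holds.
Q = V·A = 0.8657·(π/4·0.1517²) = 0.01565 m³/s = 15.65 L/s.

Q ≈ 15.65 L/s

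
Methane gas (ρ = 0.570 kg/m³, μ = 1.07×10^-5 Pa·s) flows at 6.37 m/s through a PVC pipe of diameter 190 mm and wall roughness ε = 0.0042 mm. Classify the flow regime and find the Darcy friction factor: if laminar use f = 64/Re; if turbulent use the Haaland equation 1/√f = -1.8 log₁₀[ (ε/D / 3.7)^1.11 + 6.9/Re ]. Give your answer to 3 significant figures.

Re = ρVD/μ = 0.57·6.37·0.19/1.07e-05 = 6.447e+04.
Re > 4000 → turbulent. ε/D = 4.2e-06/0.19 = 2.21e-05; Haaland: 1/√f = -1.8 log₁₀[1.59e-06 + 0.000107] = 7.135, so f = 0.01964.

f ≈ 0.0196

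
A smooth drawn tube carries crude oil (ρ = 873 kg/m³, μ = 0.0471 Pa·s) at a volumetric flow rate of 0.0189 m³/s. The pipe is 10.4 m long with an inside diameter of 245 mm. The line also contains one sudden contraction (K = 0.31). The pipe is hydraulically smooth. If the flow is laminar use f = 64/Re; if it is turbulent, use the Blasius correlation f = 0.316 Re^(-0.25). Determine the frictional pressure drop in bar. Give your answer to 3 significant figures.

ΔP ≈ 0.00126 bar

Cross-sectional area A = πD²/4 = π(0.245)²/4 = 0.04714 m²; mean velocity V = Q/A = 0.0189/0.04714 = 0.4009 m/s.
Reynolds number Re = ρVD/μ = 873 · 0.4009 · 0.245 / 0.0471 = 1821.
Re < 2300 → laminar flow, so f = 64/Re = 64/1821 = 0.03515 (the turbulent correlation is not needed).
Total minor-loss coefficient ΣK = 1·0.31 = 0.31.
ΔP = [f·L/D + ΣK]·(ρV²/2) = [0.03515·10.4/0.245 + 0.31]·(873·0.4009²/2) = [1.492 + 0.31]·70.16 = 126.4 Pa.
ΔP = 126.4 Pa = 0.00126 bar.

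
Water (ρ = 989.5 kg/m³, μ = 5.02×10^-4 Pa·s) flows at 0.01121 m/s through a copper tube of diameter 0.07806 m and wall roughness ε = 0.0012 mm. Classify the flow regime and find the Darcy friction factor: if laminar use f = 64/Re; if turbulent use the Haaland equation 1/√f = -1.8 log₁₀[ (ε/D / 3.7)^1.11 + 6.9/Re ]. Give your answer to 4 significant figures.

Re = ρVD/μ = 989.5·0.01121·0.07806/0.000502 = 1725.
Re < 2300 → laminar, so f = 64/Re = 0.03711 (roughness is irrelevant in laminar flow).

f ≈ 0.03711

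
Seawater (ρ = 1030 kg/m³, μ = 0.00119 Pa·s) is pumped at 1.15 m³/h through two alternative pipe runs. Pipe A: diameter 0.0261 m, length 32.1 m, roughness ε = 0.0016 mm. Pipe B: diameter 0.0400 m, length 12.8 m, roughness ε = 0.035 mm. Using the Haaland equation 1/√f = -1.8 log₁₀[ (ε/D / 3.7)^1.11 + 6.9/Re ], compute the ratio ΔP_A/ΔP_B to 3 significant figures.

ΔP_A/ΔP_B ≈ 18.3

Pipe A: V = Q/A = 0.0003194/0.000535 = 0.5971 m/s; Re = 1.349e+04; ε/D = 6.13e-05; Haaland → f = 0.02857; ΔP_A = f(L/D)(ρV²/2) = 6450 Pa.
Pipe B: V = Q/A = 0.0003194/0.001257 = 0.2542 m/s; Re = 8801; ε/D = 0.000875; Haaland → f = 0.03304; ΔP_B = f(L/D)(ρV²/2) = 351.9 Pa.
ΔP_A/ΔP_B = 6450/351.9 = 18.3.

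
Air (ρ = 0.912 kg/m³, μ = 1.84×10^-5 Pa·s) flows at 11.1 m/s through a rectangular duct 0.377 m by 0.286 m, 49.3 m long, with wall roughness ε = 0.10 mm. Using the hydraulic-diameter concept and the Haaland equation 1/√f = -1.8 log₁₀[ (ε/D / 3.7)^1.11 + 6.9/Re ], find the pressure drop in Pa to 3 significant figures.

Hydraulic diameter D_h = 4A/P = 4·(0.377·0.286)/(2·(0.377+0.286)) = 0.4313/1.326 = 0.3253 m.
Re = ρVD_h/μ = 0.912·11.1·0.3253/1.84e-05 = 1.789e+05.
ε/D_h = 0.0001/0.3253 = 0.000307; Haaland gives 1/√f = -1.8 log₁₀[2.96e-05+3.86e-05] = 7.5, so f = 0.01778.
ΔP = f(L/D_h)(ρV²/2) = 0.01778·49.3/0.3253·56.18 = 151.4 Pa.

ΔP ≈ 151 Pa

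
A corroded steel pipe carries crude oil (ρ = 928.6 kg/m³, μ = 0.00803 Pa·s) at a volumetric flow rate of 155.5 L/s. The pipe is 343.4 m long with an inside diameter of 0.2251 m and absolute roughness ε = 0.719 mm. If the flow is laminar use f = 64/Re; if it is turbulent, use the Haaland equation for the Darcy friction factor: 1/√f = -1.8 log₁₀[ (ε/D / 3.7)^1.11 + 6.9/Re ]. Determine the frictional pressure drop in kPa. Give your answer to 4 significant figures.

Q = 155.5 L/s = 155.5/1000 = 0.1555 m³/s.
Cross-sectional area A = πD²/4 = π(0.2251)²/4 = 0.0398 m²; mean velocity V = Q/A = 0.1555/0.0398 = 3.907 m/s.
Reynolds number Re = ρVD/μ = 928.6 · 3.907 · 0.2251 / 0.00803 = 1.017e+05.
Re > 4000 → turbulent. Relative roughness ε/D = 0.000719/0.2251 = 0.00319. Haaland: 1/√f = -1.8 log₁₀[(0.00319/3.7)^1.11 + 6.9/1.017e+05] = -1.8 log₁₀[0.000397 + 6.78e-05] = 5.998, so f = 0.02779.
Darcy-Weisbach: ΔP = f(L/D)(ρV²/2) = 0.02779·(343.4/0.2251)·(928.6·3.907²/2) = 0.02779·1526·7089 = 3.006e+05 Pa.
ΔP = 3.006e+05 Pa = 300.6 kPa.

ΔP ≈ 300.6 kPa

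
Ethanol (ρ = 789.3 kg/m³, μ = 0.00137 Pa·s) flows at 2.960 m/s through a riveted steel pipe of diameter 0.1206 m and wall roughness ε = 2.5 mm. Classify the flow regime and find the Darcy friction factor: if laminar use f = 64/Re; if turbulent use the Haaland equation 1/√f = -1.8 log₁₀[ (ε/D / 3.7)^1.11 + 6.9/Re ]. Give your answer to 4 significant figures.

f ≈ 0.04959

Re = ρVD/μ = 789.3·2.96·0.1206/0.00137 = 2.057e+05.
Re > 4000 → turbulent. ε/D = 0.0025/0.1206 = 0.0207; Haaland: 1/√f = -1.8 log₁₀[0.00317 + 3.35e-05] = 4.49, so f = 0.04959.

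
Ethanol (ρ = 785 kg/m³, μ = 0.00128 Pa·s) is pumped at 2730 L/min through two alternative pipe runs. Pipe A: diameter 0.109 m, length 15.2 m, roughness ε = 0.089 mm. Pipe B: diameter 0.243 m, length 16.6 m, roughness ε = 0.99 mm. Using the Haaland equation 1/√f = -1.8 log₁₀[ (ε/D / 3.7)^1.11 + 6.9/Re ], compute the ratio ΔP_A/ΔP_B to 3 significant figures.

Pipe A: V = Q/A = 0.0455/0.009331 = 4.876 m/s; Re = 3.26e+05; ε/D = 0.000817; Haaland → f = 0.01964; ΔP_A = f(L/D)(ρV²/2) = 2.556e+04 Pa.
Pipe B: V = Q/A = 0.0455/0.04638 = 0.9811 m/s; Re = 1.462e+05; ε/D = 0.00407; Haaland → f = 0.02929; ΔP_B = f(L/D)(ρV²/2) = 756 Pa.
ΔP_A/ΔP_B = 2.556e+04/756 = 33.8.

ΔP_A/ΔP_B ≈ 33.8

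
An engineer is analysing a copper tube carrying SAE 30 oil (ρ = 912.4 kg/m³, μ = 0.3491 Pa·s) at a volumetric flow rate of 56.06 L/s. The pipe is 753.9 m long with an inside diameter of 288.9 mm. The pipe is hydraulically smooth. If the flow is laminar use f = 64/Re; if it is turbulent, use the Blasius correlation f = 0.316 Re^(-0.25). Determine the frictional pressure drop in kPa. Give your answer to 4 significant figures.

Q = 56.06 L/s = 56.06/1000 = 0.05606 m³/s.
Cross-sectional area A = πD²/4 = π(0.2889)²/4 = 0.06555 m²; mean velocity V = Q/A = 0.05606/0.06555 = 0.8552 m/s.
Reynolds number Re = ρVD/μ = 912.4 · 0.8552 · 0.2889 / 0.349 = 645.7.
Re < 2300 → laminar flow, so f = 64/Re = 64/645.7 = 0.09911 (the turbulent correlation is not needed).
Darcy-Weisbach: ΔP = f(L/D)(ρV²/2) = 0.09911·(753.9/0.2889)·(912.4·0.8552²/2) = 0.09911·2610·333.7 = 8.63e+04 Pa.
ΔP = 8.63e+04 Pa = 86.30 kPa.

ΔP ≈ 86.30 kPa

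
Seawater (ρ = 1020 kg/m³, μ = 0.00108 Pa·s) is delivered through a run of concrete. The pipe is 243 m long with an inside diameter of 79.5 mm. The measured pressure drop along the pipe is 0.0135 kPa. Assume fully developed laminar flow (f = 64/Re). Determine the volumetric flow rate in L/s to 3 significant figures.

For laminar flow, f = 64/Re with Re = ρVD/μ, so Darcy-Weisbach reduces to ΔP = 32μLV/D². Solving for V: V = ΔP·D²/(32μL) = 13.5·(0.0795)²/(32·0.00108·243) = 0.01016 m/s.
Check: Re = ρVD/μ = 1020·0.01016·0.0795/0.00108 = 762.8 < 2300, so the laminar assumption holds.
Q = V·A = 0.01016·(π/4·0.0795²) = 5.043e-05 m³/s = 0.0504 L/s.

Q ≈ 0.0504 L/s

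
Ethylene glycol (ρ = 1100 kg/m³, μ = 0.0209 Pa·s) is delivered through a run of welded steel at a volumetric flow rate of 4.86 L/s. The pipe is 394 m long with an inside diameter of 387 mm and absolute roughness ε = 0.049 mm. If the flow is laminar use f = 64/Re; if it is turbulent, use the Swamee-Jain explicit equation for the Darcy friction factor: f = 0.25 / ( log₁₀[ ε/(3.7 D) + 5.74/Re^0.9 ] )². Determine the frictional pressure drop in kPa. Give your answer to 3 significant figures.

Q = 4.86 L/s = 4.86/1000 = 0.00486 m³/s.
Cross-sectional area A = πD²/4 = π(0.387)²/4 = 0.1176 m²; mean velocity V = Q/A = 0.00486/0.1176 = 0.04132 m/s.
Reynolds number Re = ρVD/μ = 1100 · 0.04132 · 0.387 / 0.0209 = 841.6.
Re < 2300 → laminar flow, so f = 64/Re = 64/841.6 = 0.07605 (the turbulent correlation is not needed).
Darcy-Weisbach: ΔP = f(L/D)(ρV²/2) = 0.07605·(394/0.387)·(1100·0.04132²/2) = 0.07605·1018·0.9389 = 72.69 Pa.
ΔP = 72.69 Pa = 0.0727 kPa.

ΔP ≈ 0.0727 kPa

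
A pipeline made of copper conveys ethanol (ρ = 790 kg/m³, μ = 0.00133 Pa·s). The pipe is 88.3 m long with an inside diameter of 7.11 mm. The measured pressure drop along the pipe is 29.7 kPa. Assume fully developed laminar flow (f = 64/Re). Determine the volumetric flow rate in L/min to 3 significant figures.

Q ≈ 0.952 L/min

For laminar flow, f = 64/Re with Re = ρVD/μ, so Darcy-Weisbach reduces to ΔP = 32μLV/D². Solving for V: V = ΔP·D²/(32μL) = 2.97e+04·(0.00711)²/(32·0.00133·88.3) = 0.3995 m/s.
Check: Re = ρVD/μ = 790·0.3995·0.00711/0.00133 = 1687 < 2300, so the laminar assumption holds.
Q = V·A = 0.3995·(π/4·0.00711²) = 1.586e-05 m³/s = 0.952 L/min.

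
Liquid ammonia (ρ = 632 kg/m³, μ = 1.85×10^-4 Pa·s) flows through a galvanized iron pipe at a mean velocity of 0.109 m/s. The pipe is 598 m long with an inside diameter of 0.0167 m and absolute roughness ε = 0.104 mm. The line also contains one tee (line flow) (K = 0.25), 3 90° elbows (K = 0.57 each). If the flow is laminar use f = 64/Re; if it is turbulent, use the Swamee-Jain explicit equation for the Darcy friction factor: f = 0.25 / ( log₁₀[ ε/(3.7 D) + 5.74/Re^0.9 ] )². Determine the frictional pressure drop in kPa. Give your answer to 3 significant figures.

Reynolds number Re = ρVD/μ = 632 · 0.109 · 0.0167 / 0.000185 = 6219.
Re > 4000 → turbulent. Relative roughness ε/D = 0.000104/0.0167 = 0.00623. Swamee-Jain: f = 0.25/(log₁₀[0.00623/3.7 + 5.74/6219^0.9])² = 0.25/(log₁₀[0.00168 + 0.00221])² = 0.25/(-2.41)² = 0.04306.
Total minor-loss coefficient ΣK = 1·0.25 + 3·0.57 = 1.96.
ΔP = [f·L/D + ΣK]·(ρV²/2) = [0.04306·598/0.0167 + 1.96]·(632·0.109²/2) = [1542 + 1.96]·3.754 = 5796 Pa.
ΔP = 5796 Pa = 5.80 kPa.

ΔP ≈ 5.80 kPa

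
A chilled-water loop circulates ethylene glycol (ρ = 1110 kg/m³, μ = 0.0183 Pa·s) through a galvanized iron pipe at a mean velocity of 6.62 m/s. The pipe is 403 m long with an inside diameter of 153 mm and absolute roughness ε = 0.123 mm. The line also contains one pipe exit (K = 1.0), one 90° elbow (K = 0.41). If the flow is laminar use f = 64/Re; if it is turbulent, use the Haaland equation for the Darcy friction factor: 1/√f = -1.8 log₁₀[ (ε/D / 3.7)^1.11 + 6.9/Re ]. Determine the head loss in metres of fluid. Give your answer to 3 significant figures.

Reynolds number Re = ρVD/μ = 1110 · 6.62 · 0.153 / 0.0183 = 6.144e+04.
Re > 4000 → turbulent. Relative roughness ε/D = 0.000123/0.153 = 0.000804. Haaland: 1/√f = -1.8 log₁₀[(0.000804/3.7)^1.11 + 6.9/6.144e+04] = -1.8 log₁₀[8.59e-05 + 0.000112] = 6.665, so f = 0.02251.
Total minor-loss coefficient ΣK = 1·1 + 1·0.41 = 1.41.
ΔP = [f·L/D + ΣK]·(ρV²/2) = [0.02251·403/0.153 + 1.41]·(1110·6.62²/2) = [59.29 + 1.41]·2.432e+04 = 1.476e+06 Pa.
Head loss h_f = ΔP/(ρg) = 1.476e+06/(1110·9.81) = 136 m.

h_f ≈ 136 m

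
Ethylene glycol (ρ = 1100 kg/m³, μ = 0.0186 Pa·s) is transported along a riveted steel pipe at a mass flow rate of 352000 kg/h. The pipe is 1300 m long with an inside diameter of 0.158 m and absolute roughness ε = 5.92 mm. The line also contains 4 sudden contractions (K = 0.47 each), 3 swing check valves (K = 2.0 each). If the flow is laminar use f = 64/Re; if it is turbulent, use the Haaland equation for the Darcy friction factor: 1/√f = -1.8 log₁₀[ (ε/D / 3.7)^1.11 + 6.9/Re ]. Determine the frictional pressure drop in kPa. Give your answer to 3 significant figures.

ΔP ≈ 6010 kPa

ṁ = 352000 kg/h = 352000/3600 = 97.78 kg/s.
A = πD²/4 = π(0.158)²/4 = 0.01961 m²; mean velocity V = ṁ/(ρA) = 97.78/(1100 · 0.01961) = 4.534 m/s.
Reynolds number Re = ρVD/μ = 1100 · 4.534 · 0.158 / 0.0186 = 4.236e+04.
Re > 4000 → turbulent. Relative roughness ε/D = 0.00592/0.158 = 0.0375. Haaland: 1/√f = -1.8 log₁₀[(0.0375/3.7)^1.11 + 6.9/4.236e+04] = -1.8 log₁₀[0.00611 + 0.000163] = 3.965, so f = 0.06362.
Total minor-loss coefficient ΣK = 4·0.47 + 3·2 = 7.88.
ΔP = [f·L/D + ΣK]·(ρV²/2) = [0.06362·1300/0.158 + 7.88]·(1100·4.534²/2) = [523.5 + 7.88]·1.13e+04 = 6.007e+06 Pa.
ΔP = 6.007e+06 Pa = 6010 kPa.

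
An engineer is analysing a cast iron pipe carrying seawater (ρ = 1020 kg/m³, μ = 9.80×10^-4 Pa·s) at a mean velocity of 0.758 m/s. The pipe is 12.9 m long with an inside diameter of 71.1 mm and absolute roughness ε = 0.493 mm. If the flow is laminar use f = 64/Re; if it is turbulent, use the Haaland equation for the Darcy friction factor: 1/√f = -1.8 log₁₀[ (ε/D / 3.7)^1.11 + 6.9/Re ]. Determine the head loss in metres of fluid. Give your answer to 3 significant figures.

Reynolds number Re = ρVD/μ = 1020 · 0.758 · 0.0711 / 0.00098 = 5.609e+04.
Re > 4000 → turbulent. Relative roughness ε/D = 0.000493/0.0711 = 0.00693. Haaland: 1/√f = -1.8 log₁₀[(0.00693/3.7)^1.11 + 6.9/5.609e+04] = -1.8 log₁₀[0.000939 + 0.000123] = 5.353, so f = 0.0349.
Darcy-Weisbach: ΔP = f(L/D)(ρV²/2) = 0.0349·(12.9/0.0711)·(1020·0.758²/2) = 0.0349·181.4·293 = 1856 Pa.
Head loss h_f = ΔP/(ρg) = 1856/(1020·9.81) = 0.185 m.

h_f ≈ 0.185 m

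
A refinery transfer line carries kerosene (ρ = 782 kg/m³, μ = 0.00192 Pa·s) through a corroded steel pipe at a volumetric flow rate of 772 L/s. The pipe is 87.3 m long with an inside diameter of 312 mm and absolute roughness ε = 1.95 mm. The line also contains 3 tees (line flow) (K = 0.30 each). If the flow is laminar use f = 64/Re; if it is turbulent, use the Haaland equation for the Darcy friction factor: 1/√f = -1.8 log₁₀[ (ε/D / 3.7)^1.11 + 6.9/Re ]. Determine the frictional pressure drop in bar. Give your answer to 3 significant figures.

Q = 772 L/s = 772/1000 = 0.772 m³/s.
Cross-sectional area A = πD²/4 = π(0.312)²/4 = 0.07645 m²; mean velocity V = Q/A = 0.772/0.07645 = 10.1 m/s.
Reynolds number Re = ρVD/μ = 782 · 10.1 · 0.312 / 0.00192 = 1.283e+06.
Re > 4000 → turbulent. Relative roughness ε/D = 0.00195/0.312 = 0.00625. Haaland: 1/√f = -1.8 log₁₀[(0.00625/3.7)^1.11 + 6.9/1.283e+06] = -1.8 log₁₀[0.000837 + 5.38e-06] = 5.534, so f = 0.03265.
Total minor-loss coefficient ΣK = 3·0.3 = 0.9.
ΔP = [f·L/D + ΣK]·(ρV²/2) = [0.03265·87.3/0.312 + 0.9]·(782·10.1²/2) = [9.136 + 0.9]·3.987e+04 = 4.001e+05 Pa.
ΔP = 4.001e+05 Pa = 4.00 bar.

ΔP ≈ 4.00 bar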